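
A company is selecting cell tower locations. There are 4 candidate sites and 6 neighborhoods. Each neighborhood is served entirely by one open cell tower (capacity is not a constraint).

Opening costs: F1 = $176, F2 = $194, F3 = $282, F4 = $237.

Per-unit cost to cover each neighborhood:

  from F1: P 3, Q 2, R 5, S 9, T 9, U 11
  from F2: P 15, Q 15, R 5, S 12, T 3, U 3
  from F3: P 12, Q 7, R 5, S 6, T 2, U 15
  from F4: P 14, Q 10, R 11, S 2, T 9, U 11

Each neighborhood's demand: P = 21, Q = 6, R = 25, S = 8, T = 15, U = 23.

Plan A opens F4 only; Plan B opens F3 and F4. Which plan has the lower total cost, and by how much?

Plan B is cheaper by 33.

Plan A: {F4}: P→F4 14·21=294, Q→F4 10·6=60, R→F4 11·25=275, S→F4 2·8=16, T→F4 9·15=135, U→F4 11·23=253. Service 1033; fixed 237; total 1270.
Plan B: {F3, F4}: P→F3 12·21=252, Q→F3 7·6=42, R→F3 5·25=125, S→F4 2·8=16, T→F3 2·15=30, U→F4 11·23=253. Service 718; fixed 519; total 1237.
Difference: |1270 − 1237| = 33.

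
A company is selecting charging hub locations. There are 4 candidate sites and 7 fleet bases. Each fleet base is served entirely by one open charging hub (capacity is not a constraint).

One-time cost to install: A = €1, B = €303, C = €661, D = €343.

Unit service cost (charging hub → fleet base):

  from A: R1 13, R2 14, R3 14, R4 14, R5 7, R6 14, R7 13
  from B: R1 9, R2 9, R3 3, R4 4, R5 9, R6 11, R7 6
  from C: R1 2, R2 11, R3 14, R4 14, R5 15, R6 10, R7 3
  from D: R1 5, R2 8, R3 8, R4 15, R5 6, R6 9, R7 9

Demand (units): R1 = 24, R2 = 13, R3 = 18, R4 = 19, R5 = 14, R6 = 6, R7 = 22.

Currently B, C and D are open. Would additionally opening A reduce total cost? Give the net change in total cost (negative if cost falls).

No — net change +1 (cost rises by 1).

Current service cost with {B, C, D}: 486.
Adding A: each fleet base re-picks its cheapest; new service cost 486, saving 0.
Extra fixed cost: 1. Net change = 1 − 0 = 1.
(Totals: 1793 → 1794.)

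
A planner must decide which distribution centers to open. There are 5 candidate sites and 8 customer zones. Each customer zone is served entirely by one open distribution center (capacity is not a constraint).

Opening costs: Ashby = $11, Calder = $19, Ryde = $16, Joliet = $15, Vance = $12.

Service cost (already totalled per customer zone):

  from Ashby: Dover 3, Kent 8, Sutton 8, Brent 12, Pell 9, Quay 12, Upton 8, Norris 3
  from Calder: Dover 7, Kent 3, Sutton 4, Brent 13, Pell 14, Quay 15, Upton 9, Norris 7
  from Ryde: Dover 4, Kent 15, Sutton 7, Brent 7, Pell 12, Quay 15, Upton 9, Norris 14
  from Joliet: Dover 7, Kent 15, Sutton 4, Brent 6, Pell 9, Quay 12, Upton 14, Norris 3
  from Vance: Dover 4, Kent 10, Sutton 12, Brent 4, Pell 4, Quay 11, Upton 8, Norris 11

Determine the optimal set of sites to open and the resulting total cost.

Open Ashby and Vance; minimum total cost 72.

For any fixed open set, each customer zone goes to its cheapest open site; total = fixed + service.
{Ashby, Vance}: Dover→Ashby 3, Kent→Ashby 8, Sutton→Ashby 8, Brent→Vance 4, Pell→Vance 4, Quay→Vance 11, Upton→Ashby 8, Norris→Ashby 3. Service 49; fixed 23; total 72.
{Ashby}: service 63 + fixed 11 = 74
{Joliet, Vance}: service 48 + fixed 27 = 75
{Ashby, Calder, Ryde, Joliet, Vance}: service 40 + fixed 73 = 113
No other subset beats 72.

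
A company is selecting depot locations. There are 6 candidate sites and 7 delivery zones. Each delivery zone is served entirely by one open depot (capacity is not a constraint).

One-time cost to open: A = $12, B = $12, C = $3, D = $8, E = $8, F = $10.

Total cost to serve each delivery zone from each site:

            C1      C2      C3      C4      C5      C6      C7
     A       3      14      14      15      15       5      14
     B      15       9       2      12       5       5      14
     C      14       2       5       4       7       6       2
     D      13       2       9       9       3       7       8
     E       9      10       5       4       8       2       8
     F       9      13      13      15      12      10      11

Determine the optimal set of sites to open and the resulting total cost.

Open C and E; minimum total cost 42.

For any fixed open set, each delivery zone goes to its cheapest open site; total = fixed + service.
{C, E}: C1→E 9, C2→C 2, C3→C 5, C4→C 4, C5→C 7, C6→E 2, C7→C 2. Service 31; fixed 11; total 42.
{A, C}: C1→A 3, C2→C 2, C3→C 5, C4→C 4, C5→C 7, C6→A 5, C7→C 2. Service 28; fixed 15; total 43.
{C}: service 40 + fixed 3 = 43
{A, B, C, D, E, F}: service 18 + fixed 53 = 71
No other subset beats 42.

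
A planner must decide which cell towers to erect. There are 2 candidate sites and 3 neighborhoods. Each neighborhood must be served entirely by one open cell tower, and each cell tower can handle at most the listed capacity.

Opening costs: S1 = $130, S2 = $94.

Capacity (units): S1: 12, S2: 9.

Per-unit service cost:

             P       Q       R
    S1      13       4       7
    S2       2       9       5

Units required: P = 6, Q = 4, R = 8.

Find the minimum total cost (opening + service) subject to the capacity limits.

Minimum total cost: 308

Open {S1, S2}: P→S2 2·6=12, Q→S1 4·4=16, R→S1 7·8=56.
Loads: S1 carries 12/12, S2 carries 6/9. Service 84; fixed 224; total 308.
Next best feasible plan costs 358.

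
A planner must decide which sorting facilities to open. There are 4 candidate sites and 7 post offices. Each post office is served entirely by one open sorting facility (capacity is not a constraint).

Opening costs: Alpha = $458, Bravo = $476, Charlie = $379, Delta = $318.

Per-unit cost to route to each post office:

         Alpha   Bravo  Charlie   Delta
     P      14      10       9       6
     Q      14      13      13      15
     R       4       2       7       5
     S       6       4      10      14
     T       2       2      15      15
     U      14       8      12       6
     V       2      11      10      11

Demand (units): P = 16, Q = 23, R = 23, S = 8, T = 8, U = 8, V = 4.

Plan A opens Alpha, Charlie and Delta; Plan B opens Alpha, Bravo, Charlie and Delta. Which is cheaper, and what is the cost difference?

Plan A is cheaper by 414.

Plan A: {Alpha, Charlie, Delta}: P→Delta 6·16=96, Q→Charlie 13·23=299, R→Alpha 4·23=92, S→Alpha 6·8=48, T→Alpha 2·8=16, U→Delta 6·8=48, V→Alpha 2·4=8. Service 607; fixed 1155; total 1762.
Plan B: {Alpha, Bravo, Charlie, Delta}: P→Delta 6·16=96, Q→Bravo 13·23=299, R→Bravo 2·23=46, S→Bravo 4·8=32, T→Alpha 2·8=16, U→Delta 6·8=48, V→Alpha 2·4=8. Service 545; fixed 1631; total 2176.
Difference: |1762 − 2176| = 414.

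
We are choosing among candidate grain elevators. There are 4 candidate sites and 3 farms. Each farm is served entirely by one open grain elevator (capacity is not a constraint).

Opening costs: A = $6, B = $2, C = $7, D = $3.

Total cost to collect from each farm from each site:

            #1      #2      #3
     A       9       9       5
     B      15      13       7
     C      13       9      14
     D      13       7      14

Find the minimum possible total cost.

For any fixed open set, each farm goes to its cheapest open site; total = fixed + service.
{A}: #1→A 9, #2→A 9, #3→A 5. Service 23; fixed 6; total 29.
{A, D}: #1→A 9, #2→D 7, #3→A 5. Service 21; fixed 9; total 30.
{A, B}: service 23 + fixed 8 = 31
{A, B, C, D}: #1→A 9, #2→D 7, #3→A 5. Service 21; fixed 18; total 39.
(All 15 nonempty subsets were checked; A only is lowest.)

Minimum total cost: 29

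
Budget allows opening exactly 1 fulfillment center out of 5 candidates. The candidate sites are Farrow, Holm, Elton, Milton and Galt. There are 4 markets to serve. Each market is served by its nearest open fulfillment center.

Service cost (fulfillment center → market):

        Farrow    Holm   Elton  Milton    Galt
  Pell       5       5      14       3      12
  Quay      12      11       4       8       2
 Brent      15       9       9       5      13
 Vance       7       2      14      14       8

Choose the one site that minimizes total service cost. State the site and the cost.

With exactly 1 open, each market uses its cheapest among the chosen.
{Holm}: Pell→Holm 5, Quay→Holm 11, Brent→Holm 9, Vance→Holm 2. Service cost 27.
{Milton}: service cost 30
{Galt}: service cost 35
Among all 5 size-1 choices, {Holm} is lowest.

Choose Holm only; total service cost 27.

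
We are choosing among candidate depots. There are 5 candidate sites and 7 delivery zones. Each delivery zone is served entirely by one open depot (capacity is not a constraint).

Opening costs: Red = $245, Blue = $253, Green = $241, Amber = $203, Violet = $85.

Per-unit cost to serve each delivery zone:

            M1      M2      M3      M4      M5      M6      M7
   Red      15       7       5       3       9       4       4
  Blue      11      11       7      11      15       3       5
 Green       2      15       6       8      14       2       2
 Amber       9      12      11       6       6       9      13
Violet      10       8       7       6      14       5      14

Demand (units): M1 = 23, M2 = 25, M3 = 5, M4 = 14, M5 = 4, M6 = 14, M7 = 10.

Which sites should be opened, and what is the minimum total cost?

For any fixed open set, each delivery zone goes to its cheapest open site; total = fixed + service.
{Green, Violet}: M1→Green 2·23=46, M2→Violet 8·25=200, M3→Green 6·5=30, M4→Violet 6·14=84, M5→Green 14·4=56, M6→Green 2·14=28, M7→Green 2·10=20. Service 464; fixed 326; total 790.
{Red, Green}: service 372 + fixed 486 = 858
{Violet}: M1→Violet 10·23=230, M2→Violet 8·25=200, M3→Violet 7·5=35, M4→Violet 6·14=84, M5→Violet 14·4=56, M6→Violet 5·14=70, M7→Violet 14·10=140. Service 815; fixed 85; total 900.
{Red, Blue, Green, Amber, Violet}: service 360 + fixed 1027 = 1387
No other subset beats 790.

Open Green and Violet; minimum total cost 790.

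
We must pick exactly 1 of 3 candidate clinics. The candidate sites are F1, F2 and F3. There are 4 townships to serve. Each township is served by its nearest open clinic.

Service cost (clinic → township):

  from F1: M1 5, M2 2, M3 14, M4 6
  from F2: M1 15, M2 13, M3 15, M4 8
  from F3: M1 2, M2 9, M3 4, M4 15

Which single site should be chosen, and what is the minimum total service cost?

With exactly 1 open, each township uses its cheapest among the chosen.
{F1}: M1→F1 5, M2→F1 2, M3→F1 14, M4→F1 6. Service cost 27.
{F3}: service cost 30
{F2}: service cost 51
Among all 3 size-1 choices, {F1} is lowest.

Choose F1 only; total service cost 27.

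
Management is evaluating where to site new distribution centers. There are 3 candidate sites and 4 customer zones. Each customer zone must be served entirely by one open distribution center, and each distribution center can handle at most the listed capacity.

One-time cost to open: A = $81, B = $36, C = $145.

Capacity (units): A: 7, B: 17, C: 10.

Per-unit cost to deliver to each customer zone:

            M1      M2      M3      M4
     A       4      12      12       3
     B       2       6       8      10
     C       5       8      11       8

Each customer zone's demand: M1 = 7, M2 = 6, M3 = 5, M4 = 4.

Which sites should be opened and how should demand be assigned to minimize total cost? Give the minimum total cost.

Minimum total cost: 261

Open {A, B}: M1→A 4·7=28, M2→B 6·6=36, M3→B 8·5=40, M4→B 10·4=40.
Loads: A carries 7/7, B carries 15/17. Service 144; fixed 117; total 261.
Next best feasible plan costs 267.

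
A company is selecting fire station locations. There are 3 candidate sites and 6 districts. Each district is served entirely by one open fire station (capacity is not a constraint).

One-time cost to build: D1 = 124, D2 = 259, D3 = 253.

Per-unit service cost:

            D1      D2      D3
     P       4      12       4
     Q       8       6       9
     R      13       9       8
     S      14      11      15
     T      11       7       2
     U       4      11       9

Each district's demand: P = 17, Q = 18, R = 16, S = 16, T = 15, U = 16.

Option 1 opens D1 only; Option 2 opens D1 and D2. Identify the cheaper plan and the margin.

Option 1: {D1}: P→D1 4·17=68, Q→D1 8·18=144, R→D1 13·16=208, S→D1 14·16=224, T→D1 11·15=165, U→D1 4·16=64. Service 873; fixed 124; total 997.
Option 2: {D1, D2}: P→D1 4·17=68, Q→D2 6·18=108, R→D2 9·16=144, S→D2 11·16=176, T→D2 7·15=105, U→D1 4·16=64. Service 665; fixed 383; total 1048.
Difference: |997 − 1048| = 51.

Option 1 is cheaper by 51.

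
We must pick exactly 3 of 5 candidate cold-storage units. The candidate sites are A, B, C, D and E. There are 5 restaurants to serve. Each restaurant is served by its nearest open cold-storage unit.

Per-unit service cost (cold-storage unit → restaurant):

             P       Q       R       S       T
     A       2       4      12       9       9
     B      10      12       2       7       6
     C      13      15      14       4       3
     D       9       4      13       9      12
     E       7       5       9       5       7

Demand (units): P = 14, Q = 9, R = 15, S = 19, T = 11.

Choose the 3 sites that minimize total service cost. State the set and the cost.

With exactly 3 open, each restaurant uses its cheapest among the chosen.
{A, B, C}: P→A 2·14=28, Q→A 4·9=36, R→B 2·15=30, S→C 4·19=76, T→C 3·11=33. Service cost 203.
{A, B, E}: service cost 255
{B, C, E}: service cost 282
Among all 10 size-3 choices, {A, B, C} is lowest.

Choose A, B and C; total service cost 203.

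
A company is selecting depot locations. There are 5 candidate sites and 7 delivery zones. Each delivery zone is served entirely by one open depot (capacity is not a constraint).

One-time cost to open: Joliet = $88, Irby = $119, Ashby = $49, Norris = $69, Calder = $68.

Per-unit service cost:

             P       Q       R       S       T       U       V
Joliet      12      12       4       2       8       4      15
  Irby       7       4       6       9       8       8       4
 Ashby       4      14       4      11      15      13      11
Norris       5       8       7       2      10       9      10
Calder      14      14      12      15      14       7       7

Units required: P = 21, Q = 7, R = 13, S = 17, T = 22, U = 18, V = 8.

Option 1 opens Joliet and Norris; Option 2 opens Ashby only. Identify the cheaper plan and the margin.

Option 1: {Joliet, Norris}: P→Norris 5·21=105, Q→Norris 8·7=56, R→Joliet 4·13=52, S→Joliet 2·17=34, T→Joliet 8·22=176, U→Joliet 4·18=72, V→Norris 10·8=80. Service 575; fixed 157; total 732.
Option 2: {Ashby}: P→Ashby 4·21=84, Q→Ashby 14·7=98, R→Ashby 4·13=52, S→Ashby 11·17=187, T→Ashby 15·22=330, U→Ashby 13·18=234, V→Ashby 11·8=88. Service 1073; fixed 49; total 1122.
Difference: |732 − 1122| = 390.

Option 1 is cheaper by 390.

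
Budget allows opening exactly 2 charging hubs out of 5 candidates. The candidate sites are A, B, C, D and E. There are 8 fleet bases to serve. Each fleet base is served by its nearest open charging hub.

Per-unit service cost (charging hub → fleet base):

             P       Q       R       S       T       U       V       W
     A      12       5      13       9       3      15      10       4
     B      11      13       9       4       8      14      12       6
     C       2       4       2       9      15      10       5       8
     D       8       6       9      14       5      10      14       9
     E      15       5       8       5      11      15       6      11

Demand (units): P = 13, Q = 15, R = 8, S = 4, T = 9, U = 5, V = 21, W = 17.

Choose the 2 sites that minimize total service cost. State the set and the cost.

Choose A and C; total service cost 388.

With exactly 2 open, each fleet base uses its cheapest among the chosen.
{A, C}: P→C 2·13=26, Q→C 4·15=60, R→C 2·8=16, S→A 9·4=36, T→A 3·9=27, U→C 10·5=50, V→C 5·21=105, W→A 4·17=68. Service cost 388.
{B, C}: service cost 447
{C, D}: service cost 474
Among all 10 size-2 choices, {A, C} is lowest.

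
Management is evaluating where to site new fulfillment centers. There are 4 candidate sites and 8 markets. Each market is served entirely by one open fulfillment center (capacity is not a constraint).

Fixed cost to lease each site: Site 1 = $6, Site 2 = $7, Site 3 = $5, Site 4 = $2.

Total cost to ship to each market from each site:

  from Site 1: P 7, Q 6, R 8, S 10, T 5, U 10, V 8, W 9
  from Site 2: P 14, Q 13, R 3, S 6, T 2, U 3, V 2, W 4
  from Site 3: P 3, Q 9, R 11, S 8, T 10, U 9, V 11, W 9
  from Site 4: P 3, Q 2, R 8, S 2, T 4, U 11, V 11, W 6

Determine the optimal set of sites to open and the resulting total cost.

Open Site 2 and Site 4; minimum total cost 30.

For any fixed open set, each market goes to its cheapest open site; total = fixed + service.
{Site 2, Site 4}: P→Site 4 3, Q→Site 4 2, R→Site 2 3, S→Site 4 2, T→Site 2 2, U→Site 2 3, V→Site 2 2, W→Site 2 4. Service 21; fixed 9; total 30.
{Site 2, Site 3, Site 4}: service 21 + fixed 14 = 35
{Site 1, Site 2, Site 4}: service 21 + fixed 15 = 36
{Site 1, Site 2, Site 3, Site 4}: service 21 + fixed 20 = 41
No other subset beats 30.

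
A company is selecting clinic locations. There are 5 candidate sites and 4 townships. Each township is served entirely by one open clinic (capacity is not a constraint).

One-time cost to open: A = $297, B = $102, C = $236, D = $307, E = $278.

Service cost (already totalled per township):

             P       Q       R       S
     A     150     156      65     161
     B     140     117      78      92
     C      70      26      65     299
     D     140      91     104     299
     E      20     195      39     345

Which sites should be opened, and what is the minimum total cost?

Open B only; minimum total cost 529.

For any fixed open set, each township goes to its cheapest open site; total = fixed + service.
{B}: P→B 140, Q→B 117, R→B 78, S→B 92. Service 427; fixed 102; total 529.
{B, C}: service 253 + fixed 338 = 591
{B, E}: P→E 20, Q→B 117, R→E 39, S→B 92. Service 268; fixed 380; total 648.
{A, B, C, D, E}: service 177 + fixed 1220 = 1397
No other subset beats 529.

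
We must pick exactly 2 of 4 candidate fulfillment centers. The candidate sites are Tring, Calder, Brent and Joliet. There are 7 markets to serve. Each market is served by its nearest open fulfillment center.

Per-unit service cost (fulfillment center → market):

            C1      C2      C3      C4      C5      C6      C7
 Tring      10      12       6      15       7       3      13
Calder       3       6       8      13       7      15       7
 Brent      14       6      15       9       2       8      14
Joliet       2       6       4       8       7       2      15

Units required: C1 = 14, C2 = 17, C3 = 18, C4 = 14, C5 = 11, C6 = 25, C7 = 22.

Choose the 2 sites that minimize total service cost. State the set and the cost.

With exactly 2 open, each market uses its cheapest among the chosen.
{Calder, Joliet}: C1→Joliet 2·14=28, C2→Calder 6·17=102, C3→Joliet 4·18=72, C4→Joliet 8·14=112, C5→Calder 7·11=77, C6→Joliet 2·25=50, C7→Calder 7·22=154. Service cost 595.
{Brent, Joliet}: service cost 694
{Tring, Joliet}: service cost 727
Among all 6 size-2 choices, {Calder, Joliet} is lowest.

Choose Calder and Joliet; total service cost 595.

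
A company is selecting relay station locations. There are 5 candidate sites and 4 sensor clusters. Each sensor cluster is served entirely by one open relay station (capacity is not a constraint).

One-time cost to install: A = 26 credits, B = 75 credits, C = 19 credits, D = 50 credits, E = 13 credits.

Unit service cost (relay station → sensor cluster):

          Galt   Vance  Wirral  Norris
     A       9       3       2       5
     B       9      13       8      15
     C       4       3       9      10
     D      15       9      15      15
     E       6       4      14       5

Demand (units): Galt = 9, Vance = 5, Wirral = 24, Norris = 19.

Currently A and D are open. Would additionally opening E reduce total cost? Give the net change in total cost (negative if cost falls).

Yes — net change −14 (cost falls by 14).

Current service cost with {A, D}: 239.
Adding E: each sensor cluster re-picks its cheapest; new service cost 212, saving 27.
Extra fixed cost: 13. Net change = 13 − 27 = -14.
(Totals: 315 → 301.)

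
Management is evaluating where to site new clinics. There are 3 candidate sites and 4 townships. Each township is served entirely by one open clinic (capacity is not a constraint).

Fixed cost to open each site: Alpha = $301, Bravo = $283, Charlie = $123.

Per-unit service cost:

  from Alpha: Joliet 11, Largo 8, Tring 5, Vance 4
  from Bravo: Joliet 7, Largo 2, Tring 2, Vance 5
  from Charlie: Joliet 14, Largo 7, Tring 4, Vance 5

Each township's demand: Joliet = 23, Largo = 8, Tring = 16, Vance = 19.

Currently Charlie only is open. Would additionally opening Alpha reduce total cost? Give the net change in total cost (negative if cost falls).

Current service cost with {Charlie}: 537.
Adding Alpha: each township re-picks its cheapest; new service cost 449, saving 88.
Extra fixed cost: 301. Net change = 301 − 88 = 213.
(Totals: 660 → 873.)

No — net change +213 (cost rises by 213).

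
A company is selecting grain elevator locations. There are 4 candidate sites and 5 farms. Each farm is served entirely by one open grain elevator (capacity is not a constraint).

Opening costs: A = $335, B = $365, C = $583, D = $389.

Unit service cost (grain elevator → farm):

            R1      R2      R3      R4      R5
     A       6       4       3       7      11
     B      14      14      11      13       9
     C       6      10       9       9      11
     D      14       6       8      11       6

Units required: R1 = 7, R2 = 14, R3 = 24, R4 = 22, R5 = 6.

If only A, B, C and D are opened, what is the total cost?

Total cost: 2032

Each farm is assigned to its cheapest site among the open ones.
{A, B, C, D}: R1→A 6·7=42, R2→A 4·14=56, R3→A 3·24=72, R4→A 7·22=154, R5→D 6·6=36. Service 360; fixed 1672; total 2032.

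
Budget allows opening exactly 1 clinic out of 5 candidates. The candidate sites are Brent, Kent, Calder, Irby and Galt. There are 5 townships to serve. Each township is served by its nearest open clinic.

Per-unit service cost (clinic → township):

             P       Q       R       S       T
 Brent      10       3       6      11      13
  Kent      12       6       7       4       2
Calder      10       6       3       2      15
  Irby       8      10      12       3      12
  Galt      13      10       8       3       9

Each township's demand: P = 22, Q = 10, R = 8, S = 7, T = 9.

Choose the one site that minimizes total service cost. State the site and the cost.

With exactly 1 open, each township uses its cheapest among the chosen.
{Kent}: P→Kent 12·22=264, Q→Kent 6·10=60, R→Kent 7·8=56, S→Kent 4·7=28, T→Kent 2·9=18. Service cost 426.
{Calder}: service cost 453
{Brent}: service cost 492
Among all 5 size-1 choices, {Kent} is lowest.

Choose Kent only; total service cost 426.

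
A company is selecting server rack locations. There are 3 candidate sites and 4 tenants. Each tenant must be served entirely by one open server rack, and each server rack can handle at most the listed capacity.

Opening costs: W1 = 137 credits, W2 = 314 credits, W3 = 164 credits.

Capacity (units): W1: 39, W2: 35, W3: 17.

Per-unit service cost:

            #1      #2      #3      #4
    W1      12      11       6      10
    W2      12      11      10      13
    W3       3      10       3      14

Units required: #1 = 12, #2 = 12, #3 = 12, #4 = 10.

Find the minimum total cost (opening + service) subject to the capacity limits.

Open {W1, W3}: #1→W3 3·12=36, #2→W1 11·12=132, #3→W1 6·12=72, #4→W1 10·10=100.
Loads: W1 carries 34/39, W3 carries 12/17. Service 340; fixed 301; total 641.
Next best feasible plan costs 713.

Minimum total cost: 641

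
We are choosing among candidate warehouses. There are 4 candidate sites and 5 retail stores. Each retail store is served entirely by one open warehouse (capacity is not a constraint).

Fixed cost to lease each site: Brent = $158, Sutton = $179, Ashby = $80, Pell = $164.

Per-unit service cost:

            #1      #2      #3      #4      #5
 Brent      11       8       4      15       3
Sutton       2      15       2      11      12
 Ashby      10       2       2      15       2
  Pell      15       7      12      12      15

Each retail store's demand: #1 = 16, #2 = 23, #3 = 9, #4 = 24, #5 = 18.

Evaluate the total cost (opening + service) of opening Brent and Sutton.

Each retail store is assigned to its cheapest site among the open ones.
{Brent, Sutton}: #1→Sutton 2·16=32, #2→Brent 8·23=184, #3→Sutton 2·9=18, #4→Sutton 11·24=264, #5→Brent 3·18=54. Service 552; fixed 337; total 889.

Total cost: 889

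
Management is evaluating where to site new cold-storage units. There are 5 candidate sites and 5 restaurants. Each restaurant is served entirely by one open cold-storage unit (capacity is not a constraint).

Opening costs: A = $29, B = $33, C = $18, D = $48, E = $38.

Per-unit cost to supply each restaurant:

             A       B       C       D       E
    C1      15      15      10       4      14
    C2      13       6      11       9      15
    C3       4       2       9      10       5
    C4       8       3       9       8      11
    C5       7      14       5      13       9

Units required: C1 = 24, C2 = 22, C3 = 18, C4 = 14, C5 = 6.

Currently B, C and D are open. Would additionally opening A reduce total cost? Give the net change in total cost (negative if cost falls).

No — net change +29 (cost rises by 29).

Current service cost with {B, C, D}: 336.
Adding A: each restaurant re-picks its cheapest; new service cost 336, saving 0.
Extra fixed cost: 29. Net change = 29 − 0 = 29.
(Totals: 435 → 464.)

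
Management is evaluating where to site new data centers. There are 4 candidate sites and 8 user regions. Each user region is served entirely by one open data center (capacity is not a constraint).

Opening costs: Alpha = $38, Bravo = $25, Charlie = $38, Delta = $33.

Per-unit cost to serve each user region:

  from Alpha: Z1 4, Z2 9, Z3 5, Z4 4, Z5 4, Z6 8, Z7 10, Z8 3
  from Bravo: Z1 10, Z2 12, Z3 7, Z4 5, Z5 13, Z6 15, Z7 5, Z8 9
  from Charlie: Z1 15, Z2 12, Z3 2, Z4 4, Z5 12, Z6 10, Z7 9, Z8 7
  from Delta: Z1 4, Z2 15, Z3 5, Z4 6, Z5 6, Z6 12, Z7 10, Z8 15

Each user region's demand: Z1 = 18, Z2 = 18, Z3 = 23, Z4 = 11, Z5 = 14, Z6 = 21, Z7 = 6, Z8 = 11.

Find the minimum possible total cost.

For any fixed open set, each user region goes to its cheapest open site; total = fixed + service.
{Alpha, Charlie}: Z1→Alpha 4·18=72, Z2→Alpha 9·18=162, Z3→Charlie 2·23=46, Z4→Alpha 4·11=44, Z5→Alpha 4·14=56, Z6→Alpha 8·21=168, Z7→Charlie 9·6=54, Z8→Alpha 3·11=33. Service 635; fixed 76; total 711.
{Alpha, Bravo, Charlie}: service 611 + fixed 101 = 712
{Alpha, Bravo}: Z1→Alpha 4·18=72, Z2→Alpha 9·18=162, Z3→Alpha 5·23=115, Z4→Alpha 4·11=44, Z5→Alpha 4·14=56, Z6→Alpha 8·21=168, Z7→Bravo 5·6=30, Z8→Alpha 3·11=33. Service 680; fixed 63; total 743.
{Alpha, Bravo, Charlie, Delta}: service 611 + fixed 134 = 745
No other subset beats 711.

Minimum total cost: 711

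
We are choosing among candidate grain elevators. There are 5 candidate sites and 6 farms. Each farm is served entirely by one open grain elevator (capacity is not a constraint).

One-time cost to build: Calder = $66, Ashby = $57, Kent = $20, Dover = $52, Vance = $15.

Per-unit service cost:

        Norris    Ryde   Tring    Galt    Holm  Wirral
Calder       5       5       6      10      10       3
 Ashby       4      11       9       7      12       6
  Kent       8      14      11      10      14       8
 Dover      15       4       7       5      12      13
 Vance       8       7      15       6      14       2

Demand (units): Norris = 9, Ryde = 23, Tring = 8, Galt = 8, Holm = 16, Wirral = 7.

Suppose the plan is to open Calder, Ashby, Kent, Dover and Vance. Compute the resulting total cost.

Each farm is assigned to its cheapest site among the open ones.
{Calder, Ashby, Kent, Dover, Vance}: Norris→Ashby 4·9=36, Ryde→Dover 4·23=92, Tring→Calder 6·8=48, Galt→Dover 5·8=40, Holm→Calder 10·16=160, Wirral→Vance 2·7=14. Service 390; fixed 210; total 600.

Total cost: 600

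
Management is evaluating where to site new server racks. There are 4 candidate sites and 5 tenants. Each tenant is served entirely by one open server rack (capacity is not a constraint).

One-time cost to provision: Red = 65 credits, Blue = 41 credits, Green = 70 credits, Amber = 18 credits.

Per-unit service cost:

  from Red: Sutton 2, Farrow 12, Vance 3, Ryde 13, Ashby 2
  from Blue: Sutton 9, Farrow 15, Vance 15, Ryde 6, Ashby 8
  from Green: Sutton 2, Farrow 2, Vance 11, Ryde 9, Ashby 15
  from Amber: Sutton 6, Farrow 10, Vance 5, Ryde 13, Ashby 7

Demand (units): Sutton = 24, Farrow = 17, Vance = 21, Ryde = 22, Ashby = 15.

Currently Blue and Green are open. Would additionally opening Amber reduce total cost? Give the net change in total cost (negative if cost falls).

Yes — net change −123 (cost falls by 123).

Current service cost with {Blue, Green}: 565.
Adding Amber: each tenant re-picks its cheapest; new service cost 424, saving 141.
Extra fixed cost: 18. Net change = 18 − 141 = -123.
(Totals: 676 → 553.)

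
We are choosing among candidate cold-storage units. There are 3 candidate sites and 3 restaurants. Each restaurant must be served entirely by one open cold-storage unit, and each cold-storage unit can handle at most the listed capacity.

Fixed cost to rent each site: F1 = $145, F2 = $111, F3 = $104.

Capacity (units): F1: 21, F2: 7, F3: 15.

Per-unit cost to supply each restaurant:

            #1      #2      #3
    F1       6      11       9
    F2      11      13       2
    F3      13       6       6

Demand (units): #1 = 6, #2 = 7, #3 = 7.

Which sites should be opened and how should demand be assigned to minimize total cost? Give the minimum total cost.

Minimum total cost: 321

Open {F1}: #1→F1 6·6=36, #2→F1 11·7=77, #3→F1 9·7=63.
Loads: F1 carries 20/21. Service 176; fixed 145; total 321.
Next best feasible plan costs 349.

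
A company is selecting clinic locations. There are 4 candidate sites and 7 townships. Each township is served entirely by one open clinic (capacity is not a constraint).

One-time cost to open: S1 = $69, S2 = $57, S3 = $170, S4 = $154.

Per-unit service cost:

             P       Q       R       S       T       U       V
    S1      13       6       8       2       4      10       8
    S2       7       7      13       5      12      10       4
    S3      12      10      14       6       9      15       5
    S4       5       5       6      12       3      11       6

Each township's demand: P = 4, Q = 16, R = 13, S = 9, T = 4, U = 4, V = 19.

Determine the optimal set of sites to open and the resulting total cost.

Open S1 and S2; minimum total cost 504.

For any fixed open set, each township goes to its cheapest open site; total = fixed + service.
{S1, S2}: P→S2 7·4=28, Q→S1 6·16=96, R→S1 8·13=104, S→S1 2·9=18, T→S1 4·4=16, U→S1 10·4=40, V→S2 4·19=76. Service 378; fixed 126; total 504.
{S1}: P→S1 13·4=52, Q→S1 6·16=96, R→S1 8·13=104, S→S1 2·9=18, T→S1 4·4=16, U→S1 10·4=40, V→S1 8·19=152. Service 478; fixed 69; total 547.
{S2, S4}: P→S4 5·4=20, Q→S4 5·16=80, R→S4 6·13=78, S→S2 5·9=45, T→S4 3·4=12, U→S2 10·4=40, V→S2 4·19=76. Service 351; fixed 211; total 562.
{S1, S2, S3, S4}: service 324 + fixed 450 = 774
(All 15 nonempty subsets were checked; S1 and S2 is lowest.)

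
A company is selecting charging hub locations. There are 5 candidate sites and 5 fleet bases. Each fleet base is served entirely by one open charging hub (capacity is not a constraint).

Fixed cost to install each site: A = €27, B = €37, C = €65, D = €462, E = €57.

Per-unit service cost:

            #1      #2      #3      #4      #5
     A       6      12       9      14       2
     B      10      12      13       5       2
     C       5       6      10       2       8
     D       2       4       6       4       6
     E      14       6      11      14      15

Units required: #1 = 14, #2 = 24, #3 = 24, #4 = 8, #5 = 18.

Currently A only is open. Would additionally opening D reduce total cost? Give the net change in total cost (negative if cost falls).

Current service cost with {A}: 736.
Adding D: each fleet base re-picks its cheapest; new service cost 336, saving 400.
Extra fixed cost: 462. Net change = 462 − 400 = 62.
(Totals: 763 → 825.)

No — net change +62 (cost rises by 62).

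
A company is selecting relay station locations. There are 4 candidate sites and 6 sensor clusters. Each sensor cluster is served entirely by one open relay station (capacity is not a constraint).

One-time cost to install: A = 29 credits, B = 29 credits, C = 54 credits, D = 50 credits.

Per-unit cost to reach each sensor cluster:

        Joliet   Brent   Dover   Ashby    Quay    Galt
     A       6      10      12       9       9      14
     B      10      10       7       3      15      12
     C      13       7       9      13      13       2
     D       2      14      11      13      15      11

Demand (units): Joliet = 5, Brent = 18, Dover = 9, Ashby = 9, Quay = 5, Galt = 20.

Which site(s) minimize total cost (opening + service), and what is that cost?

For any fixed open set, each sensor cluster goes to its cheapest open site; total = fixed + service.
{A, B, C}: Joliet→A 6·5=30, Brent→C 7·18=126, Dover→B 7·9=63, Ashby→B 3·9=27, Quay→A 9·5=45, Galt→C 2·20=40. Service 331; fixed 112; total 443.
{B, C}: service 371 + fixed 83 = 454
{B, C, D}: Joliet→D 2·5=10, Brent→C 7·18=126, Dover→B 7·9=63, Ashby→B 3·9=27, Quay→C 13·5=65, Galt→C 2·20=40. Service 331; fixed 133; total 464.
{A, B, C, D}: Joliet→D 2·5=10, Brent→C 7·18=126, Dover→B 7·9=63, Ashby→B 3·9=27, Quay→A 9·5=45, Galt→C 2·20=40. Service 311; fixed 162; total 473.
No other subset beats 443.

Open A, B and C; minimum total cost 443.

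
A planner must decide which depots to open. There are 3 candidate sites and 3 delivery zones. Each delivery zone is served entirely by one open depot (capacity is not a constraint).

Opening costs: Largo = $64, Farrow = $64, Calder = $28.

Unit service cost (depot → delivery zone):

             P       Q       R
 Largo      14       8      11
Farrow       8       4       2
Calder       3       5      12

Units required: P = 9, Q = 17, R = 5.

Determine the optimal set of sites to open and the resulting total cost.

Open Farrow and Calder; minimum total cost 197.

For any fixed open set, each delivery zone goes to its cheapest open site; total = fixed + service.
{Farrow, Calder}: P→Calder 3·9=27, Q→Farrow 4·17=68, R→Farrow 2·5=10. Service 105; fixed 92; total 197.
{Calder}: service 172 + fixed 28 = 200
{Farrow}: service 150 + fixed 64 = 214
{Largo, Farrow, Calder}: service 105 + fixed 156 = 261
No other subset beats 197.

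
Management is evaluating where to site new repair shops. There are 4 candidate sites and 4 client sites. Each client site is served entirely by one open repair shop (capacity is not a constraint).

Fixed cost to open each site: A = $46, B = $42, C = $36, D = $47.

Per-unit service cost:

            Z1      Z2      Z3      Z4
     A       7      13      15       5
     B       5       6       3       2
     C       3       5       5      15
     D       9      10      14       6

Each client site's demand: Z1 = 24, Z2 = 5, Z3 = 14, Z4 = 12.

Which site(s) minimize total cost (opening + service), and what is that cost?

For any fixed open set, each client site goes to its cheapest open site; total = fixed + service.
{B, C}: Z1→C 3·24=72, Z2→C 5·5=25, Z3→B 3·14=42, Z4→B 2·12=24. Service 163; fixed 78; total 241.
{B}: service 216 + fixed 42 = 258
{A, B, C}: Z1→C 3·24=72, Z2→C 5·5=25, Z3→B 3·14=42, Z4→B 2·12=24. Service 163; fixed 124; total 287.
{A, B, C, D}: Z1→C 3·24=72, Z2→C 5·5=25, Z3→B 3·14=42, Z4→B 2·12=24. Service 163; fixed 171; total 334.
(All 15 nonempty subsets were checked; B and C is lowest.)

Open B and C; minimum total cost 241.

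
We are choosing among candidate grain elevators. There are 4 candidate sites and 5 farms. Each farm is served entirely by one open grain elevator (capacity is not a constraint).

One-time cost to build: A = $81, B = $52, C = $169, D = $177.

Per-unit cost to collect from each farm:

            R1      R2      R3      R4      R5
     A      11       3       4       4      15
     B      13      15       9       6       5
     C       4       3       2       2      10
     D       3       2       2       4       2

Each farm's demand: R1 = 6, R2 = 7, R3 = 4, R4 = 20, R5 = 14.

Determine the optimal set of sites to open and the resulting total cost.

For any fixed open set, each farm goes to its cheapest open site; total = fixed + service.
{D}: R1→D 3·6=18, R2→D 2·7=14, R3→D 2·4=8, R4→D 4·20=80, R5→D 2·14=28. Service 148; fixed 177; total 325.
{B, D}: R1→D 3·6=18, R2→D 2·7=14, R3→D 2·4=8, R4→D 4·20=80, R5→D 2·14=28. Service 148; fixed 229; total 377.
{B, C}: service 163 + fixed 221 = 384
{A, B, C, D}: R1→D 3·6=18, R2→D 2·7=14, R3→C 2·4=8, R4→C 2·20=40, R5→D 2·14=28. Service 108; fixed 479; total 587.
No other subset beats 325.

Open D only; minimum total cost 325.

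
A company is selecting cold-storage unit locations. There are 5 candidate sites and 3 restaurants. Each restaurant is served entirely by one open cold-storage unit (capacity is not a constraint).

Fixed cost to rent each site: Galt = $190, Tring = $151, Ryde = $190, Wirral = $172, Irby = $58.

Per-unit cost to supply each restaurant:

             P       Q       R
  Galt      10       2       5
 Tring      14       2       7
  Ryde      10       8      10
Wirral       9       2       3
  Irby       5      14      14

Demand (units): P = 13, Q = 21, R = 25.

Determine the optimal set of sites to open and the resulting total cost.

For any fixed open set, each restaurant goes to its cheapest open site; total = fixed + service.
{Wirral}: P→Wirral 9·13=117, Q→Wirral 2·21=42, R→Wirral 3·25=75. Service 234; fixed 172; total 406.
{Wirral, Irby}: P→Irby 5·13=65, Q→Wirral 2·21=42, R→Wirral 3·25=75. Service 182; fixed 230; total 412.
{Galt, Irby}: P→Irby 5·13=65, Q→Galt 2·21=42, R→Galt 5·25=125. Service 232; fixed 248; total 480.
{Galt, Tring, Ryde, Wirral, Irby}: P→Irby 5·13=65, Q→Galt 2·21=42, R→Wirral 3·25=75. Service 182; fixed 761; total 943.
No other subset beats 406.

Open Wirral only; minimum total cost 406.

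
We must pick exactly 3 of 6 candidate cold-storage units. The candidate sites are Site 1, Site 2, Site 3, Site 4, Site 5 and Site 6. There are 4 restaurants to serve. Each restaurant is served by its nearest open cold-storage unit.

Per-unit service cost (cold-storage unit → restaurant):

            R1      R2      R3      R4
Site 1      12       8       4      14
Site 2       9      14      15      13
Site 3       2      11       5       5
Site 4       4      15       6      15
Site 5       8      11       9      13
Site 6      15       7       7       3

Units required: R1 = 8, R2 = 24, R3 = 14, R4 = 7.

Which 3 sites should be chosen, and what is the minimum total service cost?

With exactly 3 open, each restaurant uses its cheapest among the chosen.
{Site 1, Site 3, Site 6}: R1→Site 3 2·8=16, R2→Site 6 7·24=168, R3→Site 1 4·14=56, R4→Site 6 3·7=21. Service cost 261.
{Site 2, Site 3, Site 6}: service cost 275
{Site 3, Site 4, Site 6}: service cost 275
Among all 20 size-3 choices, {Site 1, Site 3, Site 6} is lowest.

Choose Site 1, Site 3 and Site 6; total service cost 261.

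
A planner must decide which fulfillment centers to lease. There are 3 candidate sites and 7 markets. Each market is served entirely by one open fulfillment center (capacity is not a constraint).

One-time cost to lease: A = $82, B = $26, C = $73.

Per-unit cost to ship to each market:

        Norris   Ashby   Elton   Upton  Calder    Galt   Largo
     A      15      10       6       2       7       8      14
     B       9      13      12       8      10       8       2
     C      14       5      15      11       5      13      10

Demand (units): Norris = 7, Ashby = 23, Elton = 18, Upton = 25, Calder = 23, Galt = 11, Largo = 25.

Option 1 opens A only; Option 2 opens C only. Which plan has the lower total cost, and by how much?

Option 1 is cheaper by 165.

Option 1: {A}: Norris→A 15·7=105, Ashby→A 10·23=230, Elton→A 6·18=108, Upton→A 2·25=50, Calder→A 7·23=161, Galt→A 8·11=88, Largo→A 14·25=350. Service 1092; fixed 82; total 1174.
Option 2: {C}: Norris→C 14·7=98, Ashby→C 5·23=115, Elton→C 15·18=270, Upton→C 11·25=275, Calder→C 5·23=115, Galt→C 13·11=143, Largo→C 10·25=250. Service 1266; fixed 73; total 1339.
Difference: |1174 − 1339| = 165.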